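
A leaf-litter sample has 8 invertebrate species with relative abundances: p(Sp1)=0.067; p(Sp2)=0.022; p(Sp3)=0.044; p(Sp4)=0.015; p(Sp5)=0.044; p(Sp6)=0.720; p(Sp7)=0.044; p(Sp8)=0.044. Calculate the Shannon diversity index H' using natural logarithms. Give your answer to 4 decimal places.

Each pᵢ ln pᵢ term (working shown to 6 dp, full precision carried): 0.067×(-2.703063)=-0.181105, 0.022×(-3.816713)=-0.083968, 0.044×(-3.123566)=-0.137437, 0.015×(-4.199705)=-0.062996, 0.044×(-3.123566)=-0.137437, 0.72×(-0.328504)=-0.236523, 0.044×(-3.123566)=-0.137437, 0.044×(-3.123566)=-0.137437.
Sum = -1.114339, so H' = 1.1143.

1.1143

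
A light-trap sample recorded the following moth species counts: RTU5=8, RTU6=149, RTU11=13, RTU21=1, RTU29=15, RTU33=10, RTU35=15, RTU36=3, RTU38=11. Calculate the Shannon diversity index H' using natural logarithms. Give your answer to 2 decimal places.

Total N = 8+149+13+1+15+10+15+3+11 = 225, so the proportions are 0.03556, 0.66222, 0.05778, 0.00444, 0.06667, 0.04444, 0.06667, 0.01333, 0.04889 (working shown to 5 dp, full precision carried).
Each pᵢ ln pᵢ term: 0.03556×(-3.33666)=-0.11864, 0.66222×(-0.41215)=-0.27294, 0.05778×(-2.85115)=-0.16473, 0.00444×(-5.41610)=-0.02407, 0.06667×(-2.70805)=-0.18054, 0.04444×(-3.11352)=-0.13838, 0.06667×(-2.70805)=-0.18054, 0.01333×(-4.31749)=-0.05757, 0.04889×(-3.01821)=-0.14756.
Sum = -1.28495, so H' = 1.28.

1.28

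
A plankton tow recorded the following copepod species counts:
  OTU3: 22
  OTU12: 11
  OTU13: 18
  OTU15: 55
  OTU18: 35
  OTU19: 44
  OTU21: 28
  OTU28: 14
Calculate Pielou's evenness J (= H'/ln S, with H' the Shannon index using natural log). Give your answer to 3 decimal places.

Total N = 22+11+18+55+35+44+28+14 = 227, so the proportions are 0.09692, 0.04846, 0.0793, 0.24229, 0.15419, 0.19383, 0.12335, 0.06167 (working shown to 5 dp, full precision carried).
H' = −Σ pᵢ ln pᵢ = −((-0.22619) + (-0.14669) + (-0.20098) + (-0.34348) + (-0.28826) + (-0.31803) + (-0.25814) + (-0.17182)) = 1.95359.
With S = 8 species, ln S = 2.07944, so J = 1.95359/2.07944 = 0.93948, i.e. 0.939 to 3 decimal places.

0.939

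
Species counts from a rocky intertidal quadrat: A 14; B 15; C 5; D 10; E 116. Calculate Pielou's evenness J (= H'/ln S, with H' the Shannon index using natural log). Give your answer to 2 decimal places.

Total N = 14+15+5+10+116 = 160, so the proportions are 0.0875, 0.0938, 0.0312, 0.0625, 0.725 (working shown to 4 dp, full precision carried).
H' = −Σ pᵢ ln pᵢ = −((-0.2132) + (-0.2219) + (-0.1083) + (-0.1733) + (-0.2331)) = 0.9498.
With S = 5 species, ln S = 1.6094, so J = 0.9498/1.6094 = 0.5902, i.e. 0.59 to 2 decimal places.

0.59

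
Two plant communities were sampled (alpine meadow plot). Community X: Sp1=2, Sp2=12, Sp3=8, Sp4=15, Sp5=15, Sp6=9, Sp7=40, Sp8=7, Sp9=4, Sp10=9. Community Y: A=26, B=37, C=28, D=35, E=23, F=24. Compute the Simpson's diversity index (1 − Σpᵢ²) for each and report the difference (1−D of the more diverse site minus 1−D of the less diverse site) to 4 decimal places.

Community X: N=121, proportions 0.016529, 0.099174, 0.066116, 0.123967, 0.123967, 0.07438, 0.330579, 0.057851, 0.033058, 0.07438, giving 1−D = 0.829998 (working shown to 6 dp, full precision carried).
Community Y: N=173, proportions 0.150289, 0.213873, 0.16185, 0.202312, 0.132948, 0.138728, giving 1−D = 0.827625.
Difference = |0.829998 − 0.827625| = 0.002373, i.e. 0.0024 to 4 decimal places.

0.0024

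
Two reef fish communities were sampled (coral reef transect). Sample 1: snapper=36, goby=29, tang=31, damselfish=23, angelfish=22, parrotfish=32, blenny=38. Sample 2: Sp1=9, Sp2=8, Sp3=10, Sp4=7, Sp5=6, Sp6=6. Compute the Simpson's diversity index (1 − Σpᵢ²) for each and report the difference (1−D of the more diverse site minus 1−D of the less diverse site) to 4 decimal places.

0.0252

Sample 1: N=211, proportions 0.170616, 0.137441, 0.146919, 0.109005, 0.104265, 0.151659, 0.180095, giving 1−D = 0.852227 (working shown to 6 dp, full precision carried).
Sample 2: N=46, proportions 0.195652, 0.173913, 0.217391, 0.152174, 0.130435, 0.130435, giving 1−D = 0.827032.
Difference = |0.852227 − 0.827032| = 0.025195, i.e. 0.0252 to 4 decimal places.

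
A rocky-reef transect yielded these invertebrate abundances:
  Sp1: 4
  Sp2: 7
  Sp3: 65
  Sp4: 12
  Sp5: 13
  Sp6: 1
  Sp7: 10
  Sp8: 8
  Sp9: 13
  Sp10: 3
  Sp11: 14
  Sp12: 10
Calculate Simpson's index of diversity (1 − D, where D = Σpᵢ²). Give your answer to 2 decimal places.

Total N = 4+7+65+12+13+1+10+8+13+3+14+10 = 160, so the proportions are 0.025, 0.0437, 0.4062, 0.075, 0.0813, 0.0063, 0.0625, 0.05, 0.0813, 0.0187, 0.0875, 0.0625 (working shown to 4 dp, full precision carried).
D = 0.025² + 0.0437² + 0.4062² + 0.075² + 0.0813² + 0.0063² + 0.0625² + 0.05² + 0.0813² + 0.0187² + 0.0875² + 0.0625² = 0.0006 + 0.0019 + 0.1650 + 0.0056 + 0.0066 + 0.0000 + 0.0039 + 0.0025 + 0.0066 + 0.0004 + 0.0077 + 0.0039 = 0.2048.
So 1 − D = 0.7952, i.e. 0.80 to 2 decimal places.

0.80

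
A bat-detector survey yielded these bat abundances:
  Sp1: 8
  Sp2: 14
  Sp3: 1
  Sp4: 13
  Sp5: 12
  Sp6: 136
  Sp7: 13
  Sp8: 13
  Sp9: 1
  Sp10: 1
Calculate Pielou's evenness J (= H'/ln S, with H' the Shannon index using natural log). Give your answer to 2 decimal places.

0.58

Total N = 8+14+1+13+12+136+13+13+1+1 = 212, so the proportions are 0.0377, 0.066, 0.0047, 0.0613, 0.0566, 0.6415, 0.0613, 0.0613, 0.0047, 0.0047 (working shown to 4 dp, full precision carried).
H' = −Σ pᵢ ln pᵢ = −((-0.1237) + (-0.1795) + (-0.0253) + (-0.1712) + (-0.1625) + (-0.2848) + (-0.1712) + (-0.1712) + (-0.0253) + (-0.0253)) = 1.3398.
With S = 10 species, ln S = 2.3026, so J = 1.3398/2.3026 = 0.5819, i.e. 0.58 to 2 decimal places.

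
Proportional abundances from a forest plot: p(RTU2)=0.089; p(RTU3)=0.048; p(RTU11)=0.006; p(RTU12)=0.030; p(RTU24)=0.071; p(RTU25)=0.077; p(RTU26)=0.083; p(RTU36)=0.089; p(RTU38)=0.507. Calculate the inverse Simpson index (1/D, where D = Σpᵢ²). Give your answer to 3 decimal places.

3.401

D = 0.089² + 0.048² + 0.006² + 0.03² + 0.071² + 0.077² + 0.083² + 0.089² + 0.507² = 0.0079210 + 0.0023040 + 0.0000360 + 0.0009000 + 0.0050410 + 0.0059290 + 0.0068890 + 0.0079210 + 0.2570490 = 0.2939900 (working shown to 7 dp, full precision carried).
So 1/D = 3.40148, i.e. 3.401 to 3 decimal places.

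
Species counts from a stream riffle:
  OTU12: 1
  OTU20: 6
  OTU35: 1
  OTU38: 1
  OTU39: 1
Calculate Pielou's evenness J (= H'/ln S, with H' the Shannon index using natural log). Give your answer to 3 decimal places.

0.763

Total N = 1+6+1+1+1 = 10, so the proportions are 0.1, 0.6, 0.1, 0.1, 0.1 (working shown to 5 dp, full precision carried).
H' = −Σ pᵢ ln pᵢ = −((-0.23026) + (-0.30650) + (-0.23026) + (-0.23026) + (-0.23026)) = 1.22753.
With S = 5 species, ln S = 1.60944, so J = 1.22753/1.60944 = 0.76271, i.e. 0.763 to 3 decimal places.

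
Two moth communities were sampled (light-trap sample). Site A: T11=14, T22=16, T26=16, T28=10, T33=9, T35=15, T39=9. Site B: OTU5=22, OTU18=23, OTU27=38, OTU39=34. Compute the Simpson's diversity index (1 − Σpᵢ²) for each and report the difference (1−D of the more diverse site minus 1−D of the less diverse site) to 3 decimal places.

0.113

Site A: N=89, proportions 0.1573, 0.17978, 0.17978, 0.11236, 0.10112, 0.16854, 0.10112, giving 1−D = 0.84914 (working shown to 5 dp, full precision carried).
Site B: N=117, proportions 0.18803, 0.19658, 0.32479, 0.2906, giving 1−D = 0.73607.
Difference = |0.84914 − 0.73607| = 0.11307, i.e. 0.113 to 3 decimal places.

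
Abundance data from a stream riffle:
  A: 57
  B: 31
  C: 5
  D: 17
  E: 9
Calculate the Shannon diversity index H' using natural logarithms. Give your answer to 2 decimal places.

Total N = 57+31+5+17+9 = 119, so the proportions are 0.479, 0.2605, 0.042, 0.1429, 0.0756 (working shown to 4 dp, full precision carried).
Each pᵢ ln pᵢ term: 0.479×(-0.7361)=-0.3526, 0.2605×(-1.3451)=-0.3504, 0.042×(-3.1697)=-0.1332, 0.1429×(-1.9459)=-0.2780, 0.0756×(-2.5819)=-0.1953.
Sum = -1.3094, so H' = 1.31.

1.31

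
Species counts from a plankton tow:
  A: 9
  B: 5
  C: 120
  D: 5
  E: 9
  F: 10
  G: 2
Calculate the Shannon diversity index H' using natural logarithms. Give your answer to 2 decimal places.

Total N = 9+5+120+5+9+10+2 = 160, so the proportions are 0.0563, 0.0312, 0.75, 0.0312, 0.0563, 0.0625, 0.0125 (working shown to 4 dp, full precision carried).
Each pᵢ ln pᵢ term: 0.0563×(-2.8779)=-0.1619, 0.0312×(-3.4657)=-0.1083, 0.75×(-0.2877)=-0.2158, 0.0312×(-3.4657)=-0.1083, 0.0563×(-2.8779)=-0.1619, 0.0625×(-2.7726)=-0.1733, 0.0125×(-4.3820)=-0.0548.
Sum = -0.9842, so H' = 0.98.

0.98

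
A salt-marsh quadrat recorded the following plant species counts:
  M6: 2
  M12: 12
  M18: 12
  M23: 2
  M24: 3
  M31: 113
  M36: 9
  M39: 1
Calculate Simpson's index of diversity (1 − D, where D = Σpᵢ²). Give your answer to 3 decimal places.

0.445

Total N = 2+12+12+2+3+113+9+1 = 154, so the proportions are 0.01299, 0.07792, 0.07792, 0.01299, 0.01948, 0.73377, 0.05844, 0.00649 (working shown to 5 dp, full precision carried).
D = 0.01299² + 0.07792² + 0.07792² + 0.01299² + 0.01948² + 0.73377² + 0.05844² + 0.00649² = 0.00017 + 0.00607 + 0.00607 + 0.00017 + 0.00038 + 0.53841 + 0.00342 + 0.00004 = 0.55473.
So 1 − D = 0.44527, i.e. 0.445 to 3 decimal places.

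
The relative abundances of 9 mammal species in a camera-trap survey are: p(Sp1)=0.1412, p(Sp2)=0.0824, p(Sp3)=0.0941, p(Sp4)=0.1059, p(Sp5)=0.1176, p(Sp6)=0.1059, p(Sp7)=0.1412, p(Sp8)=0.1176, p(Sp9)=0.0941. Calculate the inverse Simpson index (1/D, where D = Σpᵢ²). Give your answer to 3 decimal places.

8.736

D = 0.1412² + 0.0824² + 0.0941² + 0.1059² + 0.1176² + 0.1059² + 0.1412² + 0.1176² + 0.0941² = 0.0199374 + 0.0067898 + 0.0088548 + 0.0112148 + 0.0138298 + 0.0112148 + 0.0199374 + 0.0138298 + 0.0088548 = 0.1144634 (working shown to 7 dp, full precision carried).
So 1/D = 8.73642, i.e. 8.736 to 3 decimal places.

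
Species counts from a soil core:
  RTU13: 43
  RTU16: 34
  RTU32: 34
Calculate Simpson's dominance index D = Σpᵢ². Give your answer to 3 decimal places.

Total N = 43+34+34 = 111, so the proportions are 0.38739, 0.30631, 0.30631 (working shown to 5 dp, full precision carried).
D = 0.38739² + 0.30631² + 0.30631² = 0.15007 + 0.09382 + 0.09382 = 0.33772.
To 3 decimal places, D = 0.338.

0.338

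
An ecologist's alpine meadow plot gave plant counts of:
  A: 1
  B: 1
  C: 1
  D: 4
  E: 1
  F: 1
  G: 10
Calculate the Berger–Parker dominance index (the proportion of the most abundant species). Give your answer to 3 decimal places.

0.526

Total N = 1+1+1+4+1+1+10 = 19, so the proportions are 0.05263, 0.05263, 0.05263, 0.21053, 0.05263, 0.05263, 0.52632 (working shown to 5 dp, full precision carried).
The largest proportion is 0.52632, i.e. d = 0.526 to 3 decimal places.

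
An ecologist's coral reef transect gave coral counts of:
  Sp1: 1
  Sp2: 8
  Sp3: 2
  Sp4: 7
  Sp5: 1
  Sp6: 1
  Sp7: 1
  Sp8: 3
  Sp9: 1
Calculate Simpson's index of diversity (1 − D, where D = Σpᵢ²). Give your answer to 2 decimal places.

0.79

Total N = 1+8+2+7+1+1+1+3+1 = 25, so the proportions are 0.04, 0.32, 0.08, 0.28, 0.04, 0.04, 0.04, 0.12, 0.04 (working shown to 4 dp, full precision carried).
D = 0.04² + 0.32² + 0.08² + 0.28² + 0.04² + 0.04² + 0.04² + 0.12² + 0.04² = 0.0016 + 0.1024 + 0.0064 + 0.0784 + 0.0016 + 0.0016 + 0.0016 + 0.0144 + 0.0016 = 0.2096.
So 1 − D = 0.7904, i.e. 0.79 to 2 decimal places.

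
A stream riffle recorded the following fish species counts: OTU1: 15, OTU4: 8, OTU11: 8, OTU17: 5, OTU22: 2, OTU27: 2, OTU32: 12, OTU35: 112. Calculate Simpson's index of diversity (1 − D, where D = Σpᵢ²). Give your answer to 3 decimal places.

0.514

Total N = 15+8+8+5+2+2+12+112 = 164, so the proportions are 0.09146, 0.04878, 0.04878, 0.03049, 0.0122, 0.0122, 0.07317, 0.68293 (working shown to 5 dp, full precision carried).
D = 0.09146² + 0.04878² + 0.04878² + 0.03049² + 0.0122² + 0.0122² + 0.07317² + 0.68293² = 0.00837 + 0.00238 + 0.00238 + 0.00093 + 0.00015 + 0.00015 + 0.00535 + 0.46639 = 0.48609.
So 1 − D = 0.51391, i.e. 0.514 to 3 decimal places.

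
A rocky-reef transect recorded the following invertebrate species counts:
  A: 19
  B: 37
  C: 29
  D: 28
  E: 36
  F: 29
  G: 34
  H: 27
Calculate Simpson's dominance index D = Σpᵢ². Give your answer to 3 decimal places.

0.129

Total N = 19+37+29+28+36+29+34+27 = 239, so the proportions are 0.0795, 0.15481, 0.12134, 0.11715, 0.15063, 0.12134, 0.14226, 0.11297 (working shown to 5 dp, full precision carried).
D = 0.0795² + 0.15481² + 0.12134² + 0.11715² + 0.15063² + 0.12134² + 0.14226² + 0.11297² = 0.00632 + 0.02397 + 0.01472 + 0.01373 + 0.02269 + 0.01472 + 0.02024 + 0.01276 = 0.12915.
To 3 decimal places, D = 0.129.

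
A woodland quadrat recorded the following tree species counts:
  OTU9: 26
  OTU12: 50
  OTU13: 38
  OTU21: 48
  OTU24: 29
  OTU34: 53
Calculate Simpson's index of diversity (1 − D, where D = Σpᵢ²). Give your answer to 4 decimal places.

Total N = 26+50+38+48+29+53 = 244, so the proportions are 0.106557, 0.204918, 0.155738, 0.196721, 0.118852, 0.217213 (working shown to 6 dp, full precision carried).
D = 0.106557² + 0.204918² + 0.155738² + 0.196721² + 0.118852² + 0.217213² = 0.011354 + 0.041991 + 0.024254 + 0.038699 + 0.014126 + 0.047182 = 0.177607.
So 1 − D = 0.822393, i.e. 0.8224 to 4 decimal places.

0.8224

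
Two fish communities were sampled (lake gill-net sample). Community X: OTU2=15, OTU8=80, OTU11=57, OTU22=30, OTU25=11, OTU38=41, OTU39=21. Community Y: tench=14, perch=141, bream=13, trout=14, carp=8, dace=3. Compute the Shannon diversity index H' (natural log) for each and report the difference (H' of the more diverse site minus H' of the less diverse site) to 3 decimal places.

0.764

Community X: N=255, proportions 0.05882353, 0.31372549, 0.22352941, 0.11764706, 0.04313725, 0.16078431, 0.08235294, giving H' = 1.75208315 (working shown to 8 dp, full precision carried).
Community Y: N=193, proportions 0.07253886, 0.73056995, 0.06735751, 0.07253886, 0.04145078, 0.01554404, giving H' = 0.98836656.
Difference = |1.75208315 − 0.98836656| = 0.76371659, i.e. 0.764 to 3 decimal places.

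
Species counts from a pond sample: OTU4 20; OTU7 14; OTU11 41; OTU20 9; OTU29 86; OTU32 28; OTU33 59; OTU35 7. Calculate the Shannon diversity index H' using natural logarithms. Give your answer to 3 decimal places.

Total N = 20+14+41+9+86+28+59+7 = 264, so the proportions are 0.07576, 0.05303, 0.1553, 0.03409, 0.32576, 0.10606, 0.22348, 0.02652 (working shown to 5 dp, full precision carried).
Each pᵢ ln pᵢ term: 0.07576×(-2.58022)=-0.19547, 0.05303×(-2.93689)=-0.15574, 0.1553×(-1.86238)=-0.28923, 0.03409×(-3.37872)=-0.11518, 0.32576×(-1.12160)=-0.36537, 0.10606×(-2.24374)=-0.23797, 0.22348×(-1.49841)=-0.33487, 0.02652×(-3.63004)=-0.09625.
Sum = -1.79010, so H' = 1.790.

1.790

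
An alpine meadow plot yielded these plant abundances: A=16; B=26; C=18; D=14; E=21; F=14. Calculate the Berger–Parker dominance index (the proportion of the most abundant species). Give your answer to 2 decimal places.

0.24

Total N = 16+26+18+14+21+14 = 109, so the proportions are 0.1468, 0.2385, 0.1651, 0.1284, 0.1927, 0.1284 (working shown to 4 dp, full precision carried).
The largest proportion is 0.2385, i.e. d = 0.24 to 2 decimal places.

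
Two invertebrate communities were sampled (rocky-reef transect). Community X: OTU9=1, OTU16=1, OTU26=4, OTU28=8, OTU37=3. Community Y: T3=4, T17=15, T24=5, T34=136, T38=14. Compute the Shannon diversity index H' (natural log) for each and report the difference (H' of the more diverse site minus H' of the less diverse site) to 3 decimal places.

Community X: N=17, proportions 0.05882, 0.05882, 0.23529, 0.47059, 0.17647, giving H' = 1.33459 (working shown to 5 dp, full precision carried).
Community Y: N=174, proportions 0.02299, 0.08621, 0.02874, 0.78161, 0.08046, giving H' = 0.79537.
Difference = |1.33459 − 0.79537| = 0.53922, i.e. 0.539 to 3 decimal places.

0.539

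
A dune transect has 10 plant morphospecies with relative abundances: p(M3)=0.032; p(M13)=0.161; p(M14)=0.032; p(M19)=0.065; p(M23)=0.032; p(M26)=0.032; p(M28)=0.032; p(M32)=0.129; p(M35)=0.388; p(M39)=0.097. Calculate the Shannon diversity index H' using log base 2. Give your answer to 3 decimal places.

Each pᵢ log₂ pᵢ term (working shown to 5 dp, full precision carried): 0.032×(-4.96578)=-0.15891, 0.161×(-2.63487)=-0.42421, 0.032×(-4.96578)=-0.15891, 0.065×(-3.94342)=-0.25632, 0.032×(-4.96578)=-0.15891, 0.032×(-4.96578)=-0.15891, 0.032×(-4.96578)=-0.15891, 0.129×(-2.95456)=-0.38114, 0.388×(-1.36587)=-0.52996, 0.097×(-3.36587)=-0.32649.
Sum = -2.71265, so H' = 2.713.

2.713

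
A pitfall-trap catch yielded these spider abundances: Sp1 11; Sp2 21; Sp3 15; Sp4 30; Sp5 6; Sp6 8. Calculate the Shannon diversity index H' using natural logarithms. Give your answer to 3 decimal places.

Total N = 11+21+15+30+6+8 = 91, so the proportions are 0.12088, 0.23077, 0.16484, 0.32967, 0.06593, 0.08791 (working shown to 5 dp, full precision carried).
Each pᵢ ln pᵢ term: 0.12088×(-2.11296)=-0.25541, 0.23077×(-1.46634)=-0.33839, 0.16484×(-1.80281)=-0.29717, 0.32967×(-1.10966)=-0.36582, 0.06593×(-2.71910)=-0.17928, 0.08791×(-2.43142)=-0.21375.
Sum = -1.64982, so H' = 1.650.

1.650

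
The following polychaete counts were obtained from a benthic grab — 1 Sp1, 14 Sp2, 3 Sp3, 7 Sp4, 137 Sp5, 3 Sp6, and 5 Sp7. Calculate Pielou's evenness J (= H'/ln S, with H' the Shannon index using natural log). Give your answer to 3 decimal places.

0.405

Total N = 1+14+3+7+137+3+5 = 170, so the proportions are 0.00588, 0.08235, 0.01765, 0.04118, 0.80588, 0.01765, 0.02941 (working shown to 5 dp, full precision carried).
H' = −Σ pᵢ ln pᵢ = −((-0.03021) + (-0.20561) + (-0.07124) + (-0.13135) + (-0.17392) + (-0.07124) + (-0.10372)) = 0.78730.
With S = 7 species, ln S = 1.94591, so J = 0.78730/1.94591 = 0.40459, i.e. 0.405 to 3 decimal places.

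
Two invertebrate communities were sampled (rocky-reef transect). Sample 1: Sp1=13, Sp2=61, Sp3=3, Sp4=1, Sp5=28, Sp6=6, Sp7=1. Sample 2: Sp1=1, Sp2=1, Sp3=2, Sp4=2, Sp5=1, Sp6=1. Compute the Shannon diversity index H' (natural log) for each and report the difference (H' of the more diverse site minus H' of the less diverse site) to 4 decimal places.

0.4697

Sample 1: N=113, proportions 0.1150442, 0.539823, 0.0265487, 0.0088496, 0.2477876, 0.0530973, 0.0088496, giving H' = 1.2631775 (working shown to 7 dp, full precision carried).
Sample 2: N=8, proportions 0.125, 0.125, 0.25, 0.25, 0.125, 0.125, giving H' = 1.7328680.
Difference = |1.2631775 − 1.7328680| = 0.4696905, i.e. 0.4697 to 4 decimal places.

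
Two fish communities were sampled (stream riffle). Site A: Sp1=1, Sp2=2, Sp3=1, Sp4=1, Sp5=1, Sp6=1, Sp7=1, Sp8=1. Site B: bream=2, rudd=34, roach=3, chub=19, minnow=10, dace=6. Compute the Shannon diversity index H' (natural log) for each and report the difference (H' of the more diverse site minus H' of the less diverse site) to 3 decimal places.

Site A: N=9, proportions 0.11111, 0.22222, 0.11111, 0.11111, 0.11111, 0.11111, 0.11111, 0.11111, giving H' = 2.04319 (working shown to 5 dp, full precision carried).
Site B: N=74, proportions 0.02703, 0.45946, 0.04054, 0.25676, 0.13514, 0.08108, giving H' = 1.40813.
Difference = |2.04319 − 1.40813| = 0.63506, i.e. 0.635 to 3 decimal places.

0.635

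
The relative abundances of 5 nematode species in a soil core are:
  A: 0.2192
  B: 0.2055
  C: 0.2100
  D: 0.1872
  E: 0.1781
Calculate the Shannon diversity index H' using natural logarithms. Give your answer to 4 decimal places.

Each pᵢ ln pᵢ term (working shown to 6 dp, full precision carried): 0.2192×(-1.517771)=-0.332695, 0.2055×(-1.582309)=-0.325165, 0.21×(-1.560648)=-0.327736, 0.1872×(-1.675578)=-0.313668, 0.1781×(-1.725410)=-0.307296.
Sum = -1.606560, so H' = 1.6066.

1.6066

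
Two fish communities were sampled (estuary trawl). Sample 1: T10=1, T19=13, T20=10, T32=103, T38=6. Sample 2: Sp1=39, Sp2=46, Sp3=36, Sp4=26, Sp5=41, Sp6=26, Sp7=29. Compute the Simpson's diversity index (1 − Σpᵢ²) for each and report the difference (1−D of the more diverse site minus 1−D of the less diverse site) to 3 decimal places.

0.468

Sample 1: N=133, proportions 0.00752, 0.09774, 0.07519, 0.77444, 0.04511, giving 1−D = 0.38295 (working shown to 5 dp, full precision carried).
Sample 2: N=243, proportions 0.16049, 0.1893, 0.14815, 0.107, 0.16872, 0.107, 0.11934, giving 1−D = 0.85085.
Difference = |0.38295 − 0.85085| = 0.46790, i.e. 0.468 to 3 decimal places.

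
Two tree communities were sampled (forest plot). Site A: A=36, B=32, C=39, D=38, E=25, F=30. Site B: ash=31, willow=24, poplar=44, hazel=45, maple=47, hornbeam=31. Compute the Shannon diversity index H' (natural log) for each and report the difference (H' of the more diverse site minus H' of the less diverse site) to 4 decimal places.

0.0174

Site A: N=200, proportions 0.18, 0.16, 0.195, 0.19, 0.125, 0.15, giving H' = 1.780691 (working shown to 6 dp, full precision carried).
Site B: N=222, proportions 0.13964, 0.108108, 0.198198, 0.202703, 0.211712, 0.13964, giving H' = 1.763301.
Difference = |1.780691 − 1.763301| = 0.017390, i.e. 0.0174 to 4 decimal places.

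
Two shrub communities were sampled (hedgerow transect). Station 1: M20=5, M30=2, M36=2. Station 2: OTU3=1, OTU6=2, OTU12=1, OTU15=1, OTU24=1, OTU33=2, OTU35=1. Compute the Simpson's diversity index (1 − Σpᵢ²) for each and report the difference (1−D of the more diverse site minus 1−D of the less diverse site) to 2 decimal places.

0.25

Station 1: N=9, proportions 0.5556, 0.2222, 0.2222, giving 1−D = 0.5926 (working shown to 4 dp, full precision carried).
Station 2: N=9, proportions 0.1111, 0.2222, 0.1111, 0.1111, 0.1111, 0.2222, 0.1111, giving 1−D = 0.8395.
Difference = |0.5926 − 0.8395| = 0.2469, i.e. 0.25 to 2 decimal places.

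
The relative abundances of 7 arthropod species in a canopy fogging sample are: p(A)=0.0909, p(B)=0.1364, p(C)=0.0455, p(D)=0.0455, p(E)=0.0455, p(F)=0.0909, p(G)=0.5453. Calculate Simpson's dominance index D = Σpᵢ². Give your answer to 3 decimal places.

0.339

D = 0.0909² + 0.1364² + 0.0455² + 0.0455² + 0.0455² + 0.0909² + 0.5453² = 0.00826 + 0.01860 + 0.00207 + 0.00207 + 0.00207 + 0.00826 + 0.29735 = 0.33869 (working shown to 5 dp, full precision carried).
To 3 decimal places, D = 0.339.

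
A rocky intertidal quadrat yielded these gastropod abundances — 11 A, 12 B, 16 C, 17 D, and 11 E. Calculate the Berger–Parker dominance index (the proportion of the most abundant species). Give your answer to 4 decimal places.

Total N = 11+12+16+17+11 = 67, so the proportions are 0.164179, 0.179104, 0.238806, 0.253731, 0.164179 (working shown to 6 dp, full precision carried).
The largest proportion is 0.253731, i.e. d = 0.2537 to 4 decimal places.

0.2537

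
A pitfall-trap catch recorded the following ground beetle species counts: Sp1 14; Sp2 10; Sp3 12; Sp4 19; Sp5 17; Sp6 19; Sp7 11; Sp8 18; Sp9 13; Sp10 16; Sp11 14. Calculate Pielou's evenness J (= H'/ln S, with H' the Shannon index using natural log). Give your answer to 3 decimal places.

Total N = 14+10+12+19+17+19+11+18+13+16+14 = 163, so the proportions are 0.08589, 0.06135, 0.07362, 0.11656, 0.10429, 0.11656, 0.06748, 0.11043, 0.07975, 0.09816, 0.08589 (working shown to 5 dp, full precision carried).
H' = −Σ pᵢ ln pᵢ = −((-0.21083) + (-0.17124) + (-0.19206) + (-0.25053) + (-0.23576) + (-0.25053) + (-0.18193) + (-0.24332) + (-0.20168) + (-0.22784) + (-0.21083)) = 2.37657.
With S = 11 species, ln S = 2.39790, so J = 2.37657/2.39790 = 0.99111, i.e. 0.991 to 3 decimal places.

0.991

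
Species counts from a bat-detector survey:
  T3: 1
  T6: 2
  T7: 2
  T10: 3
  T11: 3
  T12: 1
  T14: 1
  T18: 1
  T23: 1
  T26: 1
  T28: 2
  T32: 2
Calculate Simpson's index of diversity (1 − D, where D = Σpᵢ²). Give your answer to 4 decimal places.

Total N = 1+2+2+3+3+1+1+1+1+1+2+2 = 20, so the proportions are 0.05, 0.1, 0.1, 0.15, 0.15, 0.05, 0.05, 0.05, 0.05, 0.05, 0.1, 0.1 (working shown to 6 dp, full precision carried).
D = 0.05² + 0.1² + 0.1² + 0.15² + 0.15² + 0.05² + 0.05² + 0.05² + 0.05² + 0.05² + 0.1² + 0.1² = 0.002500 + 0.010000 + 0.010000 + 0.022500 + 0.022500 + 0.002500 + 0.002500 + 0.002500 + 0.002500 + 0.002500 + 0.010000 + 0.010000 = 0.100000.
So 1 − D = 0.900000, i.e. 0.9000 to 4 decimal places.

0.9000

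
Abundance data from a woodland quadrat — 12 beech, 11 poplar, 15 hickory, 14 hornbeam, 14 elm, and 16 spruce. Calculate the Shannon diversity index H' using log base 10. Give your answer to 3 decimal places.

0.775

Total N = 12+11+15+14+14+16 = 82, so the proportions are 0.14634, 0.13415, 0.18293, 0.17073, 0.17073, 0.19512 (working shown to 5 dp, full precision carried).
Each pᵢ log₁₀ pᵢ term: 0.14634×(-0.83463)=-0.12214, 0.13415×(-0.87242)=-0.11703, 0.18293×(-0.73772)=-0.13495, 0.17073×(-0.76769)=-0.13107, 0.17073×(-0.76769)=-0.13107, 0.19512×(-0.70969)=-0.13848.
Sum = -0.77474, so H' = 0.775.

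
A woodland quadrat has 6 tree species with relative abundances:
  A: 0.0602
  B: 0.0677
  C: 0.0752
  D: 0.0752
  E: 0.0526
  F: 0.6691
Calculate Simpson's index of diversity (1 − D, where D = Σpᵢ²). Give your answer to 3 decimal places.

D = 0.0602² + 0.0677² + 0.0752² + 0.0752² + 0.0526² + 0.6691² = 0.00362 + 0.00458 + 0.00566 + 0.00566 + 0.00277 + 0.44769 = 0.46998 (working shown to 5 dp, full precision carried).
So 1 − D = 0.53002, i.e. 0.530 to 3 decimal places.

0.530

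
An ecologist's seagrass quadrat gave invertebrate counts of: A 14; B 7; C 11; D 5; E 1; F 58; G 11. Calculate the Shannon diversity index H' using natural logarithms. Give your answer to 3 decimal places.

1.431

Total N = 14+7+11+5+1+58+11 = 107, so the proportions are 0.13084, 0.06542, 0.1028, 0.04673, 0.00935, 0.54206, 0.1028 (working shown to 5 dp, full precision carried).
Each pᵢ ln pᵢ term: 0.13084×(-2.03377)=-0.26610, 0.06542×(-2.72692)=-0.17840, 0.1028×(-2.27493)=-0.23387, 0.04673×(-3.06339)=-0.14315, 0.00935×(-4.67283)=-0.04367, 0.54206×(-0.61239)=-0.33195, 0.1028×(-2.27493)=-0.23387.
Sum = -1.43101, so H' = 1.431.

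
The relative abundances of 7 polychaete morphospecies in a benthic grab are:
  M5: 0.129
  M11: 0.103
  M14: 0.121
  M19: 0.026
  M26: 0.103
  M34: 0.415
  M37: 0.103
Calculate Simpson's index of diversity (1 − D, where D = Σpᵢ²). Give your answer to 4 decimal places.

D = 0.129² + 0.103² + 0.121² + 0.026² + 0.103² + 0.415² + 0.103² = 0.016641 + 0.010609 + 0.014641 + 0.000676 + 0.010609 + 0.172225 + 0.010609 = 0.236010 (working shown to 6 dp, full precision carried).
So 1 − D = 0.763990, i.e. 0.7640 to 4 decimal places.

0.7640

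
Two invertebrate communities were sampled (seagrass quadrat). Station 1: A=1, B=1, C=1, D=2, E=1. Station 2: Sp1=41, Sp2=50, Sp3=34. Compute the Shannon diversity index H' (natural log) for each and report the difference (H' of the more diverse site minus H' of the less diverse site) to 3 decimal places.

0.474

Station 1: N=6, proportions 0.16667, 0.16667, 0.16667, 0.33333, 0.16667, giving H' = 1.56071 (working shown to 5 dp, full precision carried).
Station 2: N=125, proportions 0.328, 0.4, 0.272, giving H' = 1.08628.
Difference = |1.56071 − 1.08628| = 0.47443, i.e. 0.474 to 3 decimal places.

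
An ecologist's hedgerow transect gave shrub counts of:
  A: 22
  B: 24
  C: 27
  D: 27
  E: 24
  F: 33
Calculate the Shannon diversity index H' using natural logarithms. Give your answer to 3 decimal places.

1.783

Total N = 22+24+27+27+24+33 = 157, so the proportions are 0.14013, 0.15287, 0.17197, 0.17197, 0.15287, 0.21019 (working shown to 5 dp, full precision carried).
Each pᵢ ln pᵢ term: 0.14013×(-1.96520)=-0.27538, 0.15287×(-1.87819)=-0.28711, 0.17197×(-1.76041)=-0.30275, 0.17197×(-1.76041)=-0.30275, 0.15287×(-1.87819)=-0.28711, 0.21019×(-1.55974)=-0.32784.
Sum = -1.78294, so H' = 1.783.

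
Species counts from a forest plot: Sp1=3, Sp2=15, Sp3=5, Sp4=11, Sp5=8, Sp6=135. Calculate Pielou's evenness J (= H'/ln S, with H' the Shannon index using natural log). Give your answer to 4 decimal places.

0.5013

Total N = 3+15+5+11+8+135 = 177, so the proportions are 0.016949, 0.084746, 0.028249, 0.062147, 0.045198, 0.762712 (working shown to 6 dp, full precision carried).
H' = −Σ pᵢ ln pᵢ = −((-0.069111) + (-0.209161) + (-0.100755) + (-0.172660) + (-0.139964) + (-0.206600)) = 0.898250.
With S = 6 species, ln S = 1.791759, so J = 0.898250/1.791759 = 0.501323, i.e. 0.5013 to 4 decimal places.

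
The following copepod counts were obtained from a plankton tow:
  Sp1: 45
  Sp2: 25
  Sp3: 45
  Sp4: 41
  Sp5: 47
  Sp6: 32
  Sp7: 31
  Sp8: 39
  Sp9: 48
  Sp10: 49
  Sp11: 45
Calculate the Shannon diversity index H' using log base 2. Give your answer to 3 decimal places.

Total N = 45+25+45+41+47+32+31+39+48+49+45 = 447, so the proportions are 0.10067, 0.05593, 0.10067, 0.09172, 0.10515, 0.07159, 0.06935, 0.08725, 0.10738, 0.10962, 0.10067 (working shown to 5 dp, full precision carried).
Each pᵢ log₂ pᵢ term: 0.10067×(-3.31228)=-0.33345, 0.05593×(-4.16027)=-0.23268, 0.10067×(-3.31228)=-0.33345, 0.09172×(-3.44658)=-0.31613, 0.10515×(-3.24954)=-0.34167, 0.07159×(-3.80413)=-0.27233, 0.06935×(-3.84993)=-0.26700, 0.08725×(-3.51873)=-0.30700, 0.10738×(-3.21917)=-0.34568, 0.10962×(-3.18942)=-0.34962, 0.10067×(-3.31228)=-0.33345.
Sum = -3.43247, so H' = 3.432.

3.432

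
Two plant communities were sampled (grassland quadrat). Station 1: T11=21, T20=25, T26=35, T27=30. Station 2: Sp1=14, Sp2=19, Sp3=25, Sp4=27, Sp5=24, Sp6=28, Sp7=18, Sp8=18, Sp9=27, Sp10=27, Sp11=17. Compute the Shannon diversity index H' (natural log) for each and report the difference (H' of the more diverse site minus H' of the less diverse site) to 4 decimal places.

1.0055

Station 1: N=111, proportions 0.189189, 0.225225, 0.315315, 0.27027, giving H' = 1.368269 (working shown to 6 dp, full precision carried).
Station 2: N=244, proportions 0.057377, 0.077869, 0.102459, 0.110656, 0.098361, 0.114754, 0.07377, 0.07377, 0.110656, 0.110656, 0.069672, giving H' = 2.373730.
Difference = |1.368269 − 2.373730| = 1.005461, i.e. 1.0055 to 4 decimal places.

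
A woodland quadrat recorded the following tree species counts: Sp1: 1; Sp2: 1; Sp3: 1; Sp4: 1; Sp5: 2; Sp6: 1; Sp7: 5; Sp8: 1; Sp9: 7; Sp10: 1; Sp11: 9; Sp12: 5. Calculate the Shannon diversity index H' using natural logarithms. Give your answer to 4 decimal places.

Total N = 1+1+1+1+2+1+5+1+7+1+9+5 = 35, so the proportions are 0.028571, 0.028571, 0.028571, 0.028571, 0.057143, 0.028571, 0.142857, 0.028571, 0.2, 0.028571, 0.257143, 0.142857 (working shown to 6 dp, full precision carried).
Each pᵢ ln pᵢ term: 0.028571×(-3.555348)=-0.101581, 0.028571×(-3.555348)=-0.101581, 0.028571×(-3.555348)=-0.101581, 0.028571×(-3.555348)=-0.101581, 0.057143×(-2.862201)=-0.163554, 0.028571×(-3.555348)=-0.101581, 0.142857×(-1.945910)=-0.277987, 0.028571×(-3.555348)=-0.101581, 0.2×(-1.609438)=-0.321888, 0.028571×(-3.555348)=-0.101581, 0.257143×(-1.358123)=-0.349232, 0.142857×(-1.945910)=-0.277987.
Sum = -2.101718, so H' = 2.1017.

2.1017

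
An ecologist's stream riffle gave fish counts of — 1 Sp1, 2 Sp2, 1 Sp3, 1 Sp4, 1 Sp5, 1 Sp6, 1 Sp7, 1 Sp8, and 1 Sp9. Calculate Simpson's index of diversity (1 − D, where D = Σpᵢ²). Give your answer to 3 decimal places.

Total N = 1+2+1+1+1+1+1+1+1 = 10, so the proportions are 0.1, 0.2, 0.1, 0.1, 0.1, 0.1, 0.1, 0.1, 0.1 (working shown to 5 dp, full precision carried).
D = 0.1² + 0.2² + 0.1² + 0.1² + 0.1² + 0.1² + 0.1² + 0.1² + 0.1² = 0.01000 + 0.04000 + 0.01000 + 0.01000 + 0.01000 + 0.01000 + 0.01000 + 0.01000 + 0.01000 = 0.12000.
So 1 − D = 0.88000, i.e. 0.880 to 3 decimal places.

0.880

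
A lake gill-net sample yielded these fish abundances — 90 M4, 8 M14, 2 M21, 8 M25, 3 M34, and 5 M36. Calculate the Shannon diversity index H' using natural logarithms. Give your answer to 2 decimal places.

Total N = 90+8+2+8+3+5 = 116, so the proportions are 0.7759, 0.069, 0.0172, 0.069, 0.0259, 0.0431 (working shown to 4 dp, full precision carried).
Each pᵢ ln pᵢ term: 0.7759×(-0.2538)=-0.1969, 0.069×(-2.6741)=-0.1844, 0.0172×(-4.0604)=-0.0700, 0.069×(-2.6741)=-0.1844, 0.0259×(-3.6550)=-0.0945, 0.0431×(-3.1442)=-0.1355.
Sum = -0.8658, so H' = 0.87.

0.87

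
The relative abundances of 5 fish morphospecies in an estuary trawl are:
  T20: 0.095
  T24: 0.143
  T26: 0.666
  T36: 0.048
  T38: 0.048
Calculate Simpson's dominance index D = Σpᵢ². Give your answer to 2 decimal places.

0.48

D = 0.095² + 0.143² + 0.666² + 0.048² + 0.048² = 0.0090 + 0.0204 + 0.4436 + 0.0023 + 0.0023 = 0.4776 (working shown to 4 dp, full precision carried).
To 2 decimal places, D = 0.48.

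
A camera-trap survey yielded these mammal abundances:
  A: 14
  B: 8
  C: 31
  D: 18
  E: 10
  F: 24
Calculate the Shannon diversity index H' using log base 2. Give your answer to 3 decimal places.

2.436

Total N = 14+8+31+18+10+24 = 105, so the proportions are 0.13333, 0.07619, 0.29524, 0.17143, 0.09524, 0.22857 (working shown to 5 dp, full precision carried).
Each pᵢ log₂ pᵢ term: 0.13333×(-2.90689)=-0.38759, 0.07619×(-3.71425)=-0.28299, 0.29524×(-1.76005)=-0.51963, 0.17143×(-2.54432)=-0.43617, 0.09524×(-3.39232)=-0.32308, 0.22857×(-2.12928)=-0.48669.
Sum = -2.43615, so H' = 2.436.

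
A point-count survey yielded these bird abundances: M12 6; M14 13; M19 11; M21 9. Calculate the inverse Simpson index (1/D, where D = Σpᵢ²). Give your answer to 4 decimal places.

Total N = 6+13+11+9 = 39, so the proportions are 0.15384615, 0.33333333, 0.28205128, 0.23076923 (working shown to 8 dp, full precision carried).
D = 0.15384615² + 0.33333333² + 0.28205128² + 0.23076923² = 0.02366864 + 0.11111111 + 0.07955293 + 0.05325444 = 0.26758711.
So 1/D = 3.737101, i.e. 3.7371 to 4 decimal places.

3.7371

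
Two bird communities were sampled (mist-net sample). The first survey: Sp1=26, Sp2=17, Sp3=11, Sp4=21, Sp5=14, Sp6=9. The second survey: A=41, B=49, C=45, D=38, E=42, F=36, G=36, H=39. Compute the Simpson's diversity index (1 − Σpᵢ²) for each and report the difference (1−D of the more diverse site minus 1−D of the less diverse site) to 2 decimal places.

0.06

The first survey: N=98, proportions 0.26531, 0.17347, 0.11224, 0.21429, 0.14286, 0.09184, giving 1−D = 0.81216 (working shown to 5 dp, full precision carried).
The second survey: N=326, proportions 0.12577, 0.15031, 0.13804, 0.11656, 0.12883, 0.11043, 0.11043, 0.11963, giving 1−D = 0.87365.
Difference = |0.81216 − 0.87365| = 0.06149, i.e. 0.06 to 2 decimal places.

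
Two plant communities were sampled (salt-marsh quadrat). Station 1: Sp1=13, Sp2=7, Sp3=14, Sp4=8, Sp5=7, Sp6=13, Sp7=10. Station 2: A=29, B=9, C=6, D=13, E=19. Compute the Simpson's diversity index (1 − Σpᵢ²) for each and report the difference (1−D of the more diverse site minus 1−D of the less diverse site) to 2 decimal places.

0.10

Station 1: N=72, proportions 0.1806, 0.0972, 0.1944, 0.1111, 0.0972, 0.1806, 0.1389, giving 1−D = 0.8465 (working shown to 4 dp, full precision carried).
Station 2: N=76, proportions 0.3816, 0.1184, 0.0789, 0.1711, 0.25, giving 1−D = 0.7424.
Difference = |0.8465 − 0.7424| = 0.1041, i.e. 0.10 to 2 decimal places.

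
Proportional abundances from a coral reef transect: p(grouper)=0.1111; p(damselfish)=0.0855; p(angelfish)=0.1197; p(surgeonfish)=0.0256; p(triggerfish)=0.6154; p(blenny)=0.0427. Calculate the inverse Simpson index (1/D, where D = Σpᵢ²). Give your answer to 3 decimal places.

D = 0.1111² + 0.0855² + 0.1197² + 0.0256² + 0.6154² + 0.0427² = 0.012343 + 0.007310 + 0.014328 + 0.000655 + 0.378717 + 0.001823 = 0.415177 (working shown to 6 dp, full precision carried).
So 1/D = 2.40861, i.e. 2.409 to 3 decimal places.

2.409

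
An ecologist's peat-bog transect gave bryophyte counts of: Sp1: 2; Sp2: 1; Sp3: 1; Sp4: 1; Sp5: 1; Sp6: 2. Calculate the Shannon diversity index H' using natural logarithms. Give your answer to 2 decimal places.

1.73

Total N = 2+1+1+1+1+2 = 8, so the proportions are 0.25, 0.125, 0.125, 0.125, 0.125, 0.25 (working shown to 4 dp, full precision carried).
Each pᵢ ln pᵢ term: 0.25×(-1.3863)=-0.3466, 0.125×(-2.0794)=-0.2599, 0.125×(-2.0794)=-0.2599, 0.125×(-2.0794)=-0.2599, 0.125×(-2.0794)=-0.2599, 0.25×(-1.3863)=-0.3466.
Sum = -1.7329, so H' = 1.73.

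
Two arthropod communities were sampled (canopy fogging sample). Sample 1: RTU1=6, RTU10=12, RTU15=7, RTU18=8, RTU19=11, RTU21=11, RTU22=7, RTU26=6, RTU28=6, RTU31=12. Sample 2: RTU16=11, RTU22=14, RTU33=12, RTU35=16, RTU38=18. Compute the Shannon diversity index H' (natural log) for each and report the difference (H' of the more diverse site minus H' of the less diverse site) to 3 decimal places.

0.669

Sample 1: N=86, proportions 0.069767, 0.139535, 0.081395, 0.093023, 0.127907, 0.127907, 0.081395, 0.069767, 0.069767, 0.139535, giving H' = 2.262238 (working shown to 6 dp, full precision carried).
Sample 2: N=71, proportions 0.15493, 0.197183, 0.169014, 0.225352, 0.253521, giving H' = 1.593234.
Difference = |2.262238 − 1.593234| = 0.669004, i.e. 0.669 to 3 decimal places.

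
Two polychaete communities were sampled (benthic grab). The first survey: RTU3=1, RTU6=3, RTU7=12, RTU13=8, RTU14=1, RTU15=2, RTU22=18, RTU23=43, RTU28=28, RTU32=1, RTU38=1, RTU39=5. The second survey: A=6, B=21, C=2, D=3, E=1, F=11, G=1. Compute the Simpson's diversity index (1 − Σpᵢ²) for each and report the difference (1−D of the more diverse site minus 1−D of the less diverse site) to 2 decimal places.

The first survey: N=123, proportions 0.0081, 0.0244, 0.0976, 0.065, 0.0081, 0.0163, 0.1463, 0.3496, 0.2276, 0.0081, 0.0081, 0.0407, giving 1−D = 0.7880 (working shown to 4 dp, full precision carried).
The second survey: N=45, proportions 0.1333, 0.4667, 0.0444, 0.0667, 0.0222, 0.2444, 0.0222, giving 1−D = 0.6973.
Difference = |0.7880 − 0.6973| = 0.0907, i.e. 0.09 to 2 decimal places.

0.09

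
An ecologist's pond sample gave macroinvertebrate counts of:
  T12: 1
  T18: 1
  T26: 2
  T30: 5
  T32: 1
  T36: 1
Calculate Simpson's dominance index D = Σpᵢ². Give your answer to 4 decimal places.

0.2727

Total N = 1+1+2+5+1+1 = 11, so the proportions are 0.090909, 0.090909, 0.181818, 0.454545, 0.090909, 0.090909 (working shown to 6 dp, full precision carried).
D = 0.090909² + 0.090909² + 0.181818² + 0.454545² + 0.090909² + 0.090909² = 0.008264 + 0.008264 + 0.033058 + 0.206612 + 0.008264 + 0.008264 = 0.272727.
To 4 decimal places, D = 0.2727.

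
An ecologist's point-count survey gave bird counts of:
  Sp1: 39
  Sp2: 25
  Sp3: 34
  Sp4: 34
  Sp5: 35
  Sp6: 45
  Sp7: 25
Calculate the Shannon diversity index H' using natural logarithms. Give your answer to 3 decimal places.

Total N = 39+25+34+34+35+45+25 = 237, so the proportions are 0.164557, 0.105485, 0.14346, 0.14346, 0.147679, 0.189873, 0.105485 (working shown to 6 dp, full precision carried).
Each pᵢ ln pᵢ term: 0.164557×(-1.804498)=-0.296943, 0.105485×(-2.249184)=-0.237256, 0.14346×(-1.941700)=-0.278556, 0.14346×(-1.941700)=-0.278556, 0.147679×(-1.912712)=-0.282468, 0.189873×(-1.661398)=-0.315455, 0.105485×(-2.249184)=-0.237256.
Sum = -1.926490, so H' = 1.926.

1.926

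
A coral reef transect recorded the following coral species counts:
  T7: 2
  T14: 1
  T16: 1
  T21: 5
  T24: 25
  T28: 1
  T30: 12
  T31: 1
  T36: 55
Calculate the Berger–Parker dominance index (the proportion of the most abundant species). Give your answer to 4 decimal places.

Total N = 2+1+1+5+25+1+12+1+55 = 103, so the proportions are 0.019417, 0.009709, 0.009709, 0.048544, 0.242718, 0.009709, 0.116505, 0.009709, 0.533981 (working shown to 6 dp, full precision carried).
The largest proportion is 0.533981, i.e. d = 0.5340 to 4 decimal places.

0.5340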